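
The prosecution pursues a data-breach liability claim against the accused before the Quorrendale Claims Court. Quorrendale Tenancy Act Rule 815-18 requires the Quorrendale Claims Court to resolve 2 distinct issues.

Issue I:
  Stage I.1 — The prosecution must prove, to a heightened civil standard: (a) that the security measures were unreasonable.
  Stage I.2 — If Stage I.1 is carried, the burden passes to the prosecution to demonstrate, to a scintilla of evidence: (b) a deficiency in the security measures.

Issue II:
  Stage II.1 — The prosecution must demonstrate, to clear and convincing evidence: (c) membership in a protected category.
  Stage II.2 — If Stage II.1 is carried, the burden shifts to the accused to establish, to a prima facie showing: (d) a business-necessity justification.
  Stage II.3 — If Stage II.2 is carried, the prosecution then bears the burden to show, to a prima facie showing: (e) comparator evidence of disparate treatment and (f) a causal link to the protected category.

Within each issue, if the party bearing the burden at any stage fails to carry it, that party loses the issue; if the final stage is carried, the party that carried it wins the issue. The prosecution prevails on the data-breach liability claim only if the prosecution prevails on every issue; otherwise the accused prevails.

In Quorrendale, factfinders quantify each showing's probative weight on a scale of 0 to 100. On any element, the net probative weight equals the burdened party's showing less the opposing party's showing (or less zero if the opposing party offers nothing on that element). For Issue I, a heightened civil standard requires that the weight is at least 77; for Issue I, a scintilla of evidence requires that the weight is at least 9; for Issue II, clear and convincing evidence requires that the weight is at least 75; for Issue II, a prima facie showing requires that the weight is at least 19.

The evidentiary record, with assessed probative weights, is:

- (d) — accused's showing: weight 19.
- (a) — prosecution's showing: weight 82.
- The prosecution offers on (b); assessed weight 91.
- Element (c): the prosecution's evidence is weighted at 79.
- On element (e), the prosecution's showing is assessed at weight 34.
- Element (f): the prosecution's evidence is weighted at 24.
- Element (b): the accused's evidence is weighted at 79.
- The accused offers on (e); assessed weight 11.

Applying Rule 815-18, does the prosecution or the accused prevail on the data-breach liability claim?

— Issue I —
Stage I.1 — burden on prosecution; standard: a heightened civil standard (weight is at least 77).
    (a): 82 ≥ 77 [met]
  Stage I.1 carried; the burden remains with the prosecution.
Stage I.2 — burden on prosecution; standard: a scintilla of evidence (weight is at least 9).
    (b): 91 − 79 = 12 ≥ 9 [met]
  The prosecution carries the last stage.
All stages carried — the prosecution prevails on this issue.
— Issue II —
At Stage II.1 the prosecution must meet clear and convincing evidence (weight is at least 75): on (c) the weight is 79, which does reach 75, so (c) meets the standard.
  The prosecution carries Stage II.1; the accused now bears the burden.
At Stage II.2 the accused must meet a prima facie showing (weight is at least 19): on (d) the weight is 19, which does reach 19, so (d) meets the standard.
  Stage II.2 is satisfied; the onus moves to the prosecution.
At Stage II.3 the prosecution must meet a prima facie showing (weight is at least 19): on (e) the weight is 34 less the opposing 11 gives net 23, ≥ 19, so (e) meets the standard; on (f) the weight is 24, which does reach 19, so (f) meets the standard.
  Stage II.3 carried; the final stage is satisfied.
All stages carried — the prosecution prevails on this issue.
Per-issue: Issue I → prosecution; Issue II → prosecution. The prosecution must prevail on every issue; overall, the prosecution prevails.

prosecution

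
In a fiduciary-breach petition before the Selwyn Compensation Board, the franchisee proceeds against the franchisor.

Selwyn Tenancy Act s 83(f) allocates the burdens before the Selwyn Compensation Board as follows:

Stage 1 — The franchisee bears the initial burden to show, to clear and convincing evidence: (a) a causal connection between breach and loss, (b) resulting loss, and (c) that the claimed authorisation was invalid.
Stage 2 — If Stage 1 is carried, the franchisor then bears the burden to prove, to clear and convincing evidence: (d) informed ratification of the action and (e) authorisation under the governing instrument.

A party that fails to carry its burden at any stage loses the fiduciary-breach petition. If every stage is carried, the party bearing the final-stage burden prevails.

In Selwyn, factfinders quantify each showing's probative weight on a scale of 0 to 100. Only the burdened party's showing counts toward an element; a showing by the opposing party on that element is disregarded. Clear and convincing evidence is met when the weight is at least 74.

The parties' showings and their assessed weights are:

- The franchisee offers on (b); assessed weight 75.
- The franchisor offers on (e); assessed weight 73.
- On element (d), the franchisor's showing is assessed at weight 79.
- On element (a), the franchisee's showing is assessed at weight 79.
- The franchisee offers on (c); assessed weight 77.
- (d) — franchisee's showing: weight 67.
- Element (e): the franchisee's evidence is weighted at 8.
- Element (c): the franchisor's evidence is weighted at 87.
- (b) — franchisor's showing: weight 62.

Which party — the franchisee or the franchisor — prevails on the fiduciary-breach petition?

Stage 1 — burden on franchisee; standard: clear and convincing evidence (weight is at least 74).
    (a): 79 ≥ 74 [met]
    (b): 75 (franchisor's 62 disregarded) ≥ 74 [met]
    (c): 77 (franchisor's 87 disregarded) ≥ 74 [met]
  Stage 1 is satisfied; the onus moves to the franchisor.
Stage 2 — burden on franchisor; standard: clear and convincing evidence (weight is at least 74).
    (d): 79 (franchisee's 67 disregarded) ≥ 74 [met]
    (e): 73 (franchisee's 8 disregarded) < 74 [not met]
  The franchisor does not carry Stage 2.
The analysis ends at Stage 2; the franchisee prevails.

franchisee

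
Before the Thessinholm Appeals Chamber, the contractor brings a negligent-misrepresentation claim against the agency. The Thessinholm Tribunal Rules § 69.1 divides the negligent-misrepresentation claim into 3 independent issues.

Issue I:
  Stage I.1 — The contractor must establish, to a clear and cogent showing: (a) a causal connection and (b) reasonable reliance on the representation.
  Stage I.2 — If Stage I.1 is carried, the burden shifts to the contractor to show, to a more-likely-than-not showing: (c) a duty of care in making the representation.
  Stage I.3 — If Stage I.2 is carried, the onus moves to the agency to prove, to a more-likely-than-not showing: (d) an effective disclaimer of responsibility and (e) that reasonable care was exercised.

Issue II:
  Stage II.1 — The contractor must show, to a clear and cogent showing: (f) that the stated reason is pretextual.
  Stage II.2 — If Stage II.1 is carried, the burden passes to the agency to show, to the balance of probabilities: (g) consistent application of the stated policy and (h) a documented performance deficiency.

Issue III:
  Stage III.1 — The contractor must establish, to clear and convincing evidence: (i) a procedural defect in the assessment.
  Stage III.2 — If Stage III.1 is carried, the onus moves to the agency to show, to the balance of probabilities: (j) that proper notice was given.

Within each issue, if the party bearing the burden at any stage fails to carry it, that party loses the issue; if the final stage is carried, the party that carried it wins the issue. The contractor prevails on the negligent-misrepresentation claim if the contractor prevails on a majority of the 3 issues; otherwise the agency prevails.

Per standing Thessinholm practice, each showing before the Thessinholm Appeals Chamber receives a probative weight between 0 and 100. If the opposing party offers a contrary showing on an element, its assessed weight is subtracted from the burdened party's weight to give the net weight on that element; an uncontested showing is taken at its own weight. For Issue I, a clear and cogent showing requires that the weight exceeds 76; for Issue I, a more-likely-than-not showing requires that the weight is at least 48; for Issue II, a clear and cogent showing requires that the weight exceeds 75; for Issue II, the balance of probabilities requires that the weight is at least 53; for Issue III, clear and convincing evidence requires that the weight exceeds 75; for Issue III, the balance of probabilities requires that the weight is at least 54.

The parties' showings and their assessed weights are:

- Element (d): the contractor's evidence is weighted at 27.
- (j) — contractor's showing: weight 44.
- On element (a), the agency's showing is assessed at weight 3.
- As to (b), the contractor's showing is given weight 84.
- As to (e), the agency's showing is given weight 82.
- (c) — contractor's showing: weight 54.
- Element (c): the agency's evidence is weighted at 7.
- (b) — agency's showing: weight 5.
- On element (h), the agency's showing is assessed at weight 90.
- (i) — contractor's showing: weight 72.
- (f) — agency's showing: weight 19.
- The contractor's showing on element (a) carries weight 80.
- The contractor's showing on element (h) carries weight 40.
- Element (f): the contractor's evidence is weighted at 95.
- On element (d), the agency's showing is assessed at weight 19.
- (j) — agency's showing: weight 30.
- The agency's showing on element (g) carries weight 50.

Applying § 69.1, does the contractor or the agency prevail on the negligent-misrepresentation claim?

agency

— Issue I —
Stage I.1 (contractor, a clear and cogent showing, weight exceeds 76): (a) net 80−3=77 > 76 — meets; (b) net 84−5=79 > 76 — meets.
  Stage I.1 carried; the burden remains with the contractor.
Stage I.2 (contractor, a more-likely-than-not showing, weight is at least 48): (c) net 54−7=47 < 48 — fails.
  Stage I.2 not carried; the contractor fails its burden.
The analysis ends at Stage I.2; the agency prevails on this issue.
— Issue II —
Stage II.1 — burden on contractor; standard: a clear and cogent showing (weight exceeds 75).
    (f): 95 − 19 = 76 > 75 [met]
  Stage II.1 is satisfied; the onus moves to the agency.
Stage II.2 — burden on agency; standard: the balance of probabilities (weight is at least 53).
    (g): 50 < 53 [not met]
    (h): 90 − 40 = 50 < 53 [not met]
  The agency does not carry Stage II.2.
The contractor prevails on this issue.
— Issue III —
At Stage III.1 the contractor must meet clear and convincing evidence (weight exceeds 75): on (i) the weight is 72, ≤ 75, so (i) does not meet the standard.
  Stage III.1 not carried; the contractor fails its burden.
The analysis ends at Stage III.1; the agency prevails on this issue.
Per-issue: Issue I → agency; Issue II → contractor; Issue III → agency. The contractor must prevail on a majority of issues; overall, the agency prevails.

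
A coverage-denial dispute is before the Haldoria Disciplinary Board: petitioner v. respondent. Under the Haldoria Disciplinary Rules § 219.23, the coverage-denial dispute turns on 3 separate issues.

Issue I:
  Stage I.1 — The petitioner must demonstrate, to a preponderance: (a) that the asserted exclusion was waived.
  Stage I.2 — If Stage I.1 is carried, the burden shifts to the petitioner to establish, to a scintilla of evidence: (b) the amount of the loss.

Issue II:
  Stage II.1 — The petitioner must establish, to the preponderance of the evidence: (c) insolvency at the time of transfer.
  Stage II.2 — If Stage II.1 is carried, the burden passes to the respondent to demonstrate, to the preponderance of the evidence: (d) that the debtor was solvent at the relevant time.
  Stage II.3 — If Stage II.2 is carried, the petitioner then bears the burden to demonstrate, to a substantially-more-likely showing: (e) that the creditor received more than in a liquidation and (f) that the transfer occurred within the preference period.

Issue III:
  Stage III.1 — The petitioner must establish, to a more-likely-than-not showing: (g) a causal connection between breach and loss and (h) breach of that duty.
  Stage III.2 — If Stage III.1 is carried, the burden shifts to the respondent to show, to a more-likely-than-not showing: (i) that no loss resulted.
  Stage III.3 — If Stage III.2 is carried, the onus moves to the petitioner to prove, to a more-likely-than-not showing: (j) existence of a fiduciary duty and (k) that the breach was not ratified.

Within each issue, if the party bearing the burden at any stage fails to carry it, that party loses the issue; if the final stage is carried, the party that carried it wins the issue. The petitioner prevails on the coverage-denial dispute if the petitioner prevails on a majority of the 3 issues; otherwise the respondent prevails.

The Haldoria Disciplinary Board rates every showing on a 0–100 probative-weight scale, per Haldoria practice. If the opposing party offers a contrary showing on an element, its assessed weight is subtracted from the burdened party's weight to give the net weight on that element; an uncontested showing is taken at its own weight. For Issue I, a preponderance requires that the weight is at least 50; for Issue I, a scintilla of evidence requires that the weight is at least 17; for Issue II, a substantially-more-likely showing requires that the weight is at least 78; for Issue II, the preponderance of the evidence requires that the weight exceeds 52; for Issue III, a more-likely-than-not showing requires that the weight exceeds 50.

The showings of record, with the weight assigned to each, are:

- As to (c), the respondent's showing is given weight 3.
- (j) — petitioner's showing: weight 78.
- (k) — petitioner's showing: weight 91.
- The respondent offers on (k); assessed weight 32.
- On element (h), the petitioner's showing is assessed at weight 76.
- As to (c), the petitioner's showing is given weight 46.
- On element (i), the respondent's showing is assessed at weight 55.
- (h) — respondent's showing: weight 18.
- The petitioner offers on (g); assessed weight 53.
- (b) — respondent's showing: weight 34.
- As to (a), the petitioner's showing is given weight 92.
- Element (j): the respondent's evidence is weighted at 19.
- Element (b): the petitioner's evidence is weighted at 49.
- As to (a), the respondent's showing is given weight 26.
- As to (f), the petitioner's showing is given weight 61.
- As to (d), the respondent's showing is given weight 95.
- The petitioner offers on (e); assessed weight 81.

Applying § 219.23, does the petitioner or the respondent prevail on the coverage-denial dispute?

— Issue I —
Stage I.1 (petitioner, a preponderance, weight is at least 50): (a) net 92−26=66 ≥ 50 — meets.
  Stage I.1 is satisfied; the petitioner continues to bear the burden.
Stage I.2 (petitioner, a scintilla of evidence, weight is at least 17): (b) net 49−34=15 < 17 — fails.
  The petitioner does not carry Stage I.2.
The respondent prevails on this issue.
— Issue II —
Stage II.1 — burden on petitioner; standard: the preponderance of the evidence (weight exceeds 52).
    (c): 46 − 3 = 43 ≤ 52 [not met]
  The petitioner does not carry Stage II.1.
The analysis ends at Stage II.1; the respondent prevails on this issue.
— Issue III —
Stage III.1 — burden on petitioner; standard: a more-likely-than-not showing (weight exceeds 50).
    (g): 53 > 50 [met]
    (h): 76 − 18 = 58 > 50 [met]
  The petitioner carries Stage III.1; the respondent now bears the burden.
Stage III.2 — burden on respondent; standard: a more-likely-than-not showing (weight exceeds 50).
    (i): 55 > 50 [met]
  All elements met. The burden passes to the petitioner.
Stage III.3 — burden on petitioner; standard: a more-likely-than-not showing (weight exceeds 50).
    (j): 78 − 19 = 59 > 50 [met]
    (k): 91 − 32 = 59 > 50 [met]
  The petitioner carries the last stage.
All stages carried — the petitioner prevails on this issue.
Per-issue: Issue I → respondent; Issue II → respondent; Issue III → petitioner. The petitioner must prevail on a majority of issues; overall, the respondent prevails.

respondent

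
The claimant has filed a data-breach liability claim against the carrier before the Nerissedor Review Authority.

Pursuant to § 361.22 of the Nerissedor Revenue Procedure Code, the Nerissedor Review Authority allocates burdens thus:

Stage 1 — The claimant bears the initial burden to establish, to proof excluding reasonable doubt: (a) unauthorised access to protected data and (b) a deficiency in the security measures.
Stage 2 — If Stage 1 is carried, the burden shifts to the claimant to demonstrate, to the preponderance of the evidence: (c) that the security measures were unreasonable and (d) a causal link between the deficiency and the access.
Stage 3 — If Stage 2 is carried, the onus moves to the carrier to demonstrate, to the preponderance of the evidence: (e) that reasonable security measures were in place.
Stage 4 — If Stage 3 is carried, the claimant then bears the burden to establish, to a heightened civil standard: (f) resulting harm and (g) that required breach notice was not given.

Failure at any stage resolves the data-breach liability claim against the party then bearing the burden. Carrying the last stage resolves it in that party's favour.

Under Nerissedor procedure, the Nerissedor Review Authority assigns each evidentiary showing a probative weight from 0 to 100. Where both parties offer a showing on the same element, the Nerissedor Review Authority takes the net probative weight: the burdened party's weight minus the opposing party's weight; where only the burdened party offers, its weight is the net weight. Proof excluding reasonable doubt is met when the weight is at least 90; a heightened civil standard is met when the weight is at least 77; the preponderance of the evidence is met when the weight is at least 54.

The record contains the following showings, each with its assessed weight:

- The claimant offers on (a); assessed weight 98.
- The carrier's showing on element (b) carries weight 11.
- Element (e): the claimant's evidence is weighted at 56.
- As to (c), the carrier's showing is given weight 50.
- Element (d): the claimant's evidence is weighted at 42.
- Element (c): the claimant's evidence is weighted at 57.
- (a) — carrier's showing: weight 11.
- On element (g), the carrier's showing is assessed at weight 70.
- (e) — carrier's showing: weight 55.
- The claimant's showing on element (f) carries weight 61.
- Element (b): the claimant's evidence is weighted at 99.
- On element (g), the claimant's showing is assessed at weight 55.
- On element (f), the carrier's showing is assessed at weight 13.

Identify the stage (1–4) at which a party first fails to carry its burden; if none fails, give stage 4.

stage 1

Stage 1 — burden on claimant; standard: proof excluding reasonable doubt (weight is at least 90).
    (a): 98 − 11 = 87 < 90 [not met]
    (b): 99 − 11 = 88 < 90 [not met]
  The claimant does not carry Stage 1.
So the carrier prevails.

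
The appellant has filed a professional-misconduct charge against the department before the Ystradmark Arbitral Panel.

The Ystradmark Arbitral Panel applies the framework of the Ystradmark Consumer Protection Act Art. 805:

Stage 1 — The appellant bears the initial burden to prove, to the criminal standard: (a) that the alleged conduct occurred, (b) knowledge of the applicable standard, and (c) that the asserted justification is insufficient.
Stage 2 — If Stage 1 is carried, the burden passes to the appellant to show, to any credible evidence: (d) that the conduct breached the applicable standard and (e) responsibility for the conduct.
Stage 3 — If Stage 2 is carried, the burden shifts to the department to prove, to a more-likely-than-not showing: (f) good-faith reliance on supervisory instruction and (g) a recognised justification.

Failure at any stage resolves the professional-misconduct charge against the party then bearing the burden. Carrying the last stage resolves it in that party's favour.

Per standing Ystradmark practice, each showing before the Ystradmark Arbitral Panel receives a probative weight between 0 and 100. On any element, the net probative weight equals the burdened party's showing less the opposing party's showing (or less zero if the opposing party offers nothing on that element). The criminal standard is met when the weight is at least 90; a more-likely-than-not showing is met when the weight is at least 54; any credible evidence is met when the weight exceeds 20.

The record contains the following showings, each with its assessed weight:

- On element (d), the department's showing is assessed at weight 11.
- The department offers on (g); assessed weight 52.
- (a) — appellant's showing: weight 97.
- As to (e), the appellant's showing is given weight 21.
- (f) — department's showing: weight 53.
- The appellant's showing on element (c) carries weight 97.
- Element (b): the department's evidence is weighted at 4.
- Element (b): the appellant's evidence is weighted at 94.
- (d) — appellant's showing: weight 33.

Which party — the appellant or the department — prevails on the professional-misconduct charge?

appellant

Stage 1 (appellant, the criminal standard, weight is at least 90): (a) 97 ≥ 90 — meets; (b) net 94−4=90 ≥ 90 — meets; (c) 97 ≥ 90 — meets.
  Stage 1 is satisfied; the appellant continues to bear the burden.
Stage 2 (appellant, any credible evidence, weight exceeds 20): (d) net 33−11=22 > 20 — meets; (e) 21 > 20 — meets.
  All elements met. The burden passes to the department.
Stage 3 (department, a more-likely-than-not showing, weight is at least 54): (f) 53 < 54 — fails; (g) 52 < 54 — fails.
  Stage 3 not carried; the department fails its burden.
The analysis ends at Stage 3; the appellant prevails.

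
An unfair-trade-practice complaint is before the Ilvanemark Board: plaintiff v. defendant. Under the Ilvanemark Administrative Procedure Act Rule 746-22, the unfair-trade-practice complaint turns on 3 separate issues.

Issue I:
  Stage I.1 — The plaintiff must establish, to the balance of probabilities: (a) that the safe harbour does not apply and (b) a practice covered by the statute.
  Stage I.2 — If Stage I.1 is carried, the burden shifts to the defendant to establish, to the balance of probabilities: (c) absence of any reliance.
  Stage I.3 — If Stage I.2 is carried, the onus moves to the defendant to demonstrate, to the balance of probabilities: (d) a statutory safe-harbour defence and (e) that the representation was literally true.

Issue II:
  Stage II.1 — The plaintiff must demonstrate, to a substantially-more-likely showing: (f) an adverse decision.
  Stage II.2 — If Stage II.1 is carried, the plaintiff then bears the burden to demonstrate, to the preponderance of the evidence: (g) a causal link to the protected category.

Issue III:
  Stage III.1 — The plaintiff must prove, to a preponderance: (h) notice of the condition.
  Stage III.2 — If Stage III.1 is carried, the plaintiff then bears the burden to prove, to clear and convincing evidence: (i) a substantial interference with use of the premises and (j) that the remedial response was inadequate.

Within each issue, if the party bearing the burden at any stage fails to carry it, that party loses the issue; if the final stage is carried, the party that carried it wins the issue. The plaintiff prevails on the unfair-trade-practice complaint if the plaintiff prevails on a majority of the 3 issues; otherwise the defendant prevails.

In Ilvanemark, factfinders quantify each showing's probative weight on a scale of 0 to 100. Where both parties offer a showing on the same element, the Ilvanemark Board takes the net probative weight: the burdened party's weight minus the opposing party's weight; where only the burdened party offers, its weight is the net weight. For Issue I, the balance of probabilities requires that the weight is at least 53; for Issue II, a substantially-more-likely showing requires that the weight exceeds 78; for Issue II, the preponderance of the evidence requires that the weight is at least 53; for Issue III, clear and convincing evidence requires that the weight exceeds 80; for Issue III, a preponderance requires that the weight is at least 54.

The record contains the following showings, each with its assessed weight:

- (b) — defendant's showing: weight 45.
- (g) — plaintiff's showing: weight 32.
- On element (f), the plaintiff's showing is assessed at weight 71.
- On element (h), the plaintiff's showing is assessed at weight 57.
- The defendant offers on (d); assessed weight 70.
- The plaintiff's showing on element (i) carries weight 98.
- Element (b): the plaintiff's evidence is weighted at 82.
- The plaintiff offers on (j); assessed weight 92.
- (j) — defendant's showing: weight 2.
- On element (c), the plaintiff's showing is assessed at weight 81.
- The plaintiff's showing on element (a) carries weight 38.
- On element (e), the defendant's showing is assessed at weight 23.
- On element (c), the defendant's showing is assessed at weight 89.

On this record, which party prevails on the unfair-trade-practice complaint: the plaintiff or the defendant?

defendant

— Issue I —
At Stage I.1 the plaintiff must meet the balance of probabilities (weight is at least 53): on (a) the weight is 38, which does not reach 53, so (a) does not meet the standard; on (b) the weight is 82 less the opposing 45 gives net 37, < 53, so (b) does not meet the standard.
  Not every element is met, so the plaintiff fails to carry Stage I.1.
So the defendant prevails on this issue.
— Issue II —
At Stage II.1 the plaintiff must meet a substantially-more-likely showing (weight exceeds 78): on (f) the weight is 71, ≤ 78, so (f) does not meet the standard.
  Stage II.1 not carried; the plaintiff fails its burden.
The analysis ends at Stage II.1; the defendant prevails on this issue.
— Issue III —
Stage III.1 — burden on plaintiff; standard: a preponderance (weight is at least 54).
    (h): 57 ≥ 54 [met]
  All elements met. The plaintiff retains the burden for Stage III.2.
Stage III.2 — burden on plaintiff; standard: clear and convincing evidence (weight exceeds 80).
    (i): 98 > 80 [met]
    (j): 92 − 2 = 90 > 80 [met]
  Stage III.2 carried; the final stage is satisfied.
All stages carried — the plaintiff prevails on this issue.
Per-issue: Issue I → defendant; Issue II → defendant; Issue III → plaintiff. The plaintiff must prevail on a majority of issues; overall, the defendant prevails.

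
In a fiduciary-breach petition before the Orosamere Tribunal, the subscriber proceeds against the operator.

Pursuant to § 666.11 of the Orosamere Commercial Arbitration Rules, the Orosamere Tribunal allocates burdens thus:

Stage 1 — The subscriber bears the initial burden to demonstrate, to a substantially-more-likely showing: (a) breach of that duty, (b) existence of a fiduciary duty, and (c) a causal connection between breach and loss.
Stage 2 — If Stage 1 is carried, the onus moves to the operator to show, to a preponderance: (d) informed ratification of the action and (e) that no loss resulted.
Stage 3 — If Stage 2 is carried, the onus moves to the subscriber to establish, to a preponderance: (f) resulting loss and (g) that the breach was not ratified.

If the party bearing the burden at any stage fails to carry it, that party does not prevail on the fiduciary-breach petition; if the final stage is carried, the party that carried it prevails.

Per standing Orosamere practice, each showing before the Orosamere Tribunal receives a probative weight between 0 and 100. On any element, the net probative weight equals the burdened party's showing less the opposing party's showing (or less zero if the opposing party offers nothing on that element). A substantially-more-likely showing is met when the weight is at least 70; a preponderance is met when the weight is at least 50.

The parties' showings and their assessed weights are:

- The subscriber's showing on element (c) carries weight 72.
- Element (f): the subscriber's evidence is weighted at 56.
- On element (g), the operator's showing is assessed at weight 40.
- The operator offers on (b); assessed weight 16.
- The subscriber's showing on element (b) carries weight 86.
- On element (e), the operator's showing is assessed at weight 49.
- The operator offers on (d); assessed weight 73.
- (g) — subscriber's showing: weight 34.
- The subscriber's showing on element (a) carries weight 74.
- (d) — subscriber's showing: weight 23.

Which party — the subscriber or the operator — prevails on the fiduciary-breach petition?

Stage 1 (subscriber, a substantially-more-likely showing, weight is at least 70): (a) 74 ≥ 70 — meets; (b) net 86−16=70 ≥ 70 — meets; (c) 72 ≥ 70 — meets.
  Stage 1 is satisfied; the onus moves to the operator.
Stage 2 (operator, a preponderance, weight is at least 50): (d) net 73−23=50 ≥ 50 — meets; (e) 49 < 50 — fails.
  Not every element is met, so the operator fails to carry Stage 2.
The analysis ends at Stage 2; the subscriber prevails.

subscriber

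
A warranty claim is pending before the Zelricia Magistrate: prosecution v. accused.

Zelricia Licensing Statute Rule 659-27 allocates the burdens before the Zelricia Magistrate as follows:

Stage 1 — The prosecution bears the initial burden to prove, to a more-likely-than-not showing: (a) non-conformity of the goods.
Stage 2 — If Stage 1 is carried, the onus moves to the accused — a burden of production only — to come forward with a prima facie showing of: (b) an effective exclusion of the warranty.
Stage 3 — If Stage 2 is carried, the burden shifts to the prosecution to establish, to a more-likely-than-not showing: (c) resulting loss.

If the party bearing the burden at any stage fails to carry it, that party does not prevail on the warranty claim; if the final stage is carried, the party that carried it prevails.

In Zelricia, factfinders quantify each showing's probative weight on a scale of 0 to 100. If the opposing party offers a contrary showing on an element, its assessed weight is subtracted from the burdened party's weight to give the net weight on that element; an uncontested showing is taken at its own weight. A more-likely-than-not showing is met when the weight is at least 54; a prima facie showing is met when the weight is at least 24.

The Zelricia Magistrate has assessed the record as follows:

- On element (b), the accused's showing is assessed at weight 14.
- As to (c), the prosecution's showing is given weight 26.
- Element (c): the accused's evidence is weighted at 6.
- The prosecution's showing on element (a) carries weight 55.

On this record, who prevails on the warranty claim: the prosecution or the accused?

prosecution

Stage 1 (prosecution, a more-likely-than-not showing, weight is at least 54): (a) 55 ≥ 54 — meets.
  Stage 1 carried; the burden shifts to the accused.
Stage 2 (accused, a prima facie showing, weight is at least 24): (b) 14 < 24 — fails.
  The accused does not carry Stage 2.
So the prosecution prevails.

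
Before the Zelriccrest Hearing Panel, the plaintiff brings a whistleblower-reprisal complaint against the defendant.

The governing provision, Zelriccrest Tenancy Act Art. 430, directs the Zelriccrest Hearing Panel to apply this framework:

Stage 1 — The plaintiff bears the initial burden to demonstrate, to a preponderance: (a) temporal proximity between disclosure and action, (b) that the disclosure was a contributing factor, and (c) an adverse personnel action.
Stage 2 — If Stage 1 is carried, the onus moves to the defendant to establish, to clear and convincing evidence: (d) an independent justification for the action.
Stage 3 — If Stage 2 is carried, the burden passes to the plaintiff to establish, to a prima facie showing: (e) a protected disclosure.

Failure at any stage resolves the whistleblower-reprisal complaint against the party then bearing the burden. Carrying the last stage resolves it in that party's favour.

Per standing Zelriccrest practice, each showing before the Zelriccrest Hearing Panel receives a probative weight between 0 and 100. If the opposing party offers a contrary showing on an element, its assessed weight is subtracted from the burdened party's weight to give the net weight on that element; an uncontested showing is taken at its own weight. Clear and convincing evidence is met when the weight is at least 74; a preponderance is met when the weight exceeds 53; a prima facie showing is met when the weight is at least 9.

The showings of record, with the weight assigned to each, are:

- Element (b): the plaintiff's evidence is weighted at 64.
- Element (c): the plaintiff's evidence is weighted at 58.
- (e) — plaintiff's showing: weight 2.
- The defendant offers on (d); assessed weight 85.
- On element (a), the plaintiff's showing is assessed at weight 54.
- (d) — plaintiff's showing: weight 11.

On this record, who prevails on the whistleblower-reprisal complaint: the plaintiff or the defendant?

defendant

Stage 1 (plaintiff, a preponderance, weight exceeds 53): (a) 54 > 53 — meets; (b) 64 > 53 — meets; (c) 58 > 53 — meets.
  Stage 1 carried; the burden shifts to the defendant.
Stage 2 (defendant, clear and convincing evidence, weight is at least 74): (d) net 85−11=74 ≥ 74 — meets.
  Stage 2 is satisfied; the onus moves to the plaintiff.
Stage 3 (plaintiff, a prima facie showing, weight is at least 9): (e) 2 < 9 — fails.
  The plaintiff does not carry Stage 3.
So the defendant prevails.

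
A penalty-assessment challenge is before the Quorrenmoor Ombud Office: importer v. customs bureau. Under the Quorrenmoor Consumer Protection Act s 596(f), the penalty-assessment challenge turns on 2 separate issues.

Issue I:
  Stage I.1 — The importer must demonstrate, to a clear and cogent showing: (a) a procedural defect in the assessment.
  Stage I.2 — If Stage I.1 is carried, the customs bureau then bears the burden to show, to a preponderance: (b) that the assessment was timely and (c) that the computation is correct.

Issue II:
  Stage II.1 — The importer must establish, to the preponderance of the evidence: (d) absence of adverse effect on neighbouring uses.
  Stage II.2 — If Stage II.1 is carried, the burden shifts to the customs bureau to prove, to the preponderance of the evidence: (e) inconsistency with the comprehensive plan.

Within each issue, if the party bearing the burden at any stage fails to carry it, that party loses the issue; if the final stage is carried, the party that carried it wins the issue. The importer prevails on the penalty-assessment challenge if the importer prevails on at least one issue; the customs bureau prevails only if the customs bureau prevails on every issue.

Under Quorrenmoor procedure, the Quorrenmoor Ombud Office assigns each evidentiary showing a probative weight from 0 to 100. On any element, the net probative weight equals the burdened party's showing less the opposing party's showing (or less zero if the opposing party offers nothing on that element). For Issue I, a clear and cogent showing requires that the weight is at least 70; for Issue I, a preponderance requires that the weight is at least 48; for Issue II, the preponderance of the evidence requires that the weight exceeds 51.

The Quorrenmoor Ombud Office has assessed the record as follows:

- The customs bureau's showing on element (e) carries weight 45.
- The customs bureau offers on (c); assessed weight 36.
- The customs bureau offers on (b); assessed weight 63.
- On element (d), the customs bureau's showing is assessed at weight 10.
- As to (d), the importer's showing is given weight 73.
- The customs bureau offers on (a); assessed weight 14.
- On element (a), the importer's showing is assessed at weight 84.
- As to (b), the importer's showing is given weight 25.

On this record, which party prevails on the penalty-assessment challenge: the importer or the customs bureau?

importer

— Issue I —
Stage I.1 (importer, a clear and cogent showing, weight is at least 70): (a) net 84−14=70 ≥ 70 — meets.
  Stage I.1 carried; the burden shifts to the customs bureau.
Stage I.2 (customs bureau, a preponderance, weight is at least 48): (b) net 63−25=38 < 48 — fails; (c) 36 < 48 — fails.
  Not every element is met, so the customs bureau fails to carry Stage I.2.
So the importer prevails on this issue.
— Issue II —
Stage II.1 — burden on importer; standard: the preponderance of the evidence (weight exceeds 51).
    (d): 73 − 10 = 63 > 51 [met]
  Stage II.1 carried; the burden shifts to the customs bureau.
Stage II.2 — burden on customs bureau; standard: the preponderance of the evidence (weight exceeds 51).
    (e): 45 ≤ 51 [not met]
  Stage II.2 not carried; the customs bureau fails its burden.
The importer prevails on this issue.
Per-issue: Issue I → importer; Issue II → importer. The importer must prevail on at least one issue; overall, the importer prevails.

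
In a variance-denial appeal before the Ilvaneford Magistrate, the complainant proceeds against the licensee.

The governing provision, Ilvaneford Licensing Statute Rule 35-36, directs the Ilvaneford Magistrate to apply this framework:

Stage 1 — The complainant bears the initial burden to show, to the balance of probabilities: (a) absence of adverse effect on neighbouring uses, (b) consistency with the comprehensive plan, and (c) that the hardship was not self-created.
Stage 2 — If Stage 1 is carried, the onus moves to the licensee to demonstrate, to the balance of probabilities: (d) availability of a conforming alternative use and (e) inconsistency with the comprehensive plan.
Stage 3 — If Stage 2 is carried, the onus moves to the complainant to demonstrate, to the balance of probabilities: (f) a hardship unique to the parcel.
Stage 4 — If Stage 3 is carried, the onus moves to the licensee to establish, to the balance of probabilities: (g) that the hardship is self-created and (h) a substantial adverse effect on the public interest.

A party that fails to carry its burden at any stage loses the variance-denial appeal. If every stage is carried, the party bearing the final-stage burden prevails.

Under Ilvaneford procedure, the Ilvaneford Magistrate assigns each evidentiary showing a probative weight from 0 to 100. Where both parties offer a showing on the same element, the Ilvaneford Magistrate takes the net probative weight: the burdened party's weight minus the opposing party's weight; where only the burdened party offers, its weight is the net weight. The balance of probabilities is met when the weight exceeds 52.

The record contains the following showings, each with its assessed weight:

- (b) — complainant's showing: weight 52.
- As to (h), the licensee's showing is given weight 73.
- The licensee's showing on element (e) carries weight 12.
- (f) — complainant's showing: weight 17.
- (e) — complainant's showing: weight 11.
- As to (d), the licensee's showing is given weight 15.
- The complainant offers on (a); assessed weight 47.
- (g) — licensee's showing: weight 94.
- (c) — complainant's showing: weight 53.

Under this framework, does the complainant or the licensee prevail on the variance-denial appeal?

licensee

Stage 1 (complainant, the balance of probabilities, weight exceeds 52): (a) 47 ≤ 52 — fails; (b) 52 ≤ 52 — fails; (c) 53 > 52 — meets.
  Not every element is met, so the complainant fails to carry Stage 1.
The analysis ends at Stage 1; the licensee prevails.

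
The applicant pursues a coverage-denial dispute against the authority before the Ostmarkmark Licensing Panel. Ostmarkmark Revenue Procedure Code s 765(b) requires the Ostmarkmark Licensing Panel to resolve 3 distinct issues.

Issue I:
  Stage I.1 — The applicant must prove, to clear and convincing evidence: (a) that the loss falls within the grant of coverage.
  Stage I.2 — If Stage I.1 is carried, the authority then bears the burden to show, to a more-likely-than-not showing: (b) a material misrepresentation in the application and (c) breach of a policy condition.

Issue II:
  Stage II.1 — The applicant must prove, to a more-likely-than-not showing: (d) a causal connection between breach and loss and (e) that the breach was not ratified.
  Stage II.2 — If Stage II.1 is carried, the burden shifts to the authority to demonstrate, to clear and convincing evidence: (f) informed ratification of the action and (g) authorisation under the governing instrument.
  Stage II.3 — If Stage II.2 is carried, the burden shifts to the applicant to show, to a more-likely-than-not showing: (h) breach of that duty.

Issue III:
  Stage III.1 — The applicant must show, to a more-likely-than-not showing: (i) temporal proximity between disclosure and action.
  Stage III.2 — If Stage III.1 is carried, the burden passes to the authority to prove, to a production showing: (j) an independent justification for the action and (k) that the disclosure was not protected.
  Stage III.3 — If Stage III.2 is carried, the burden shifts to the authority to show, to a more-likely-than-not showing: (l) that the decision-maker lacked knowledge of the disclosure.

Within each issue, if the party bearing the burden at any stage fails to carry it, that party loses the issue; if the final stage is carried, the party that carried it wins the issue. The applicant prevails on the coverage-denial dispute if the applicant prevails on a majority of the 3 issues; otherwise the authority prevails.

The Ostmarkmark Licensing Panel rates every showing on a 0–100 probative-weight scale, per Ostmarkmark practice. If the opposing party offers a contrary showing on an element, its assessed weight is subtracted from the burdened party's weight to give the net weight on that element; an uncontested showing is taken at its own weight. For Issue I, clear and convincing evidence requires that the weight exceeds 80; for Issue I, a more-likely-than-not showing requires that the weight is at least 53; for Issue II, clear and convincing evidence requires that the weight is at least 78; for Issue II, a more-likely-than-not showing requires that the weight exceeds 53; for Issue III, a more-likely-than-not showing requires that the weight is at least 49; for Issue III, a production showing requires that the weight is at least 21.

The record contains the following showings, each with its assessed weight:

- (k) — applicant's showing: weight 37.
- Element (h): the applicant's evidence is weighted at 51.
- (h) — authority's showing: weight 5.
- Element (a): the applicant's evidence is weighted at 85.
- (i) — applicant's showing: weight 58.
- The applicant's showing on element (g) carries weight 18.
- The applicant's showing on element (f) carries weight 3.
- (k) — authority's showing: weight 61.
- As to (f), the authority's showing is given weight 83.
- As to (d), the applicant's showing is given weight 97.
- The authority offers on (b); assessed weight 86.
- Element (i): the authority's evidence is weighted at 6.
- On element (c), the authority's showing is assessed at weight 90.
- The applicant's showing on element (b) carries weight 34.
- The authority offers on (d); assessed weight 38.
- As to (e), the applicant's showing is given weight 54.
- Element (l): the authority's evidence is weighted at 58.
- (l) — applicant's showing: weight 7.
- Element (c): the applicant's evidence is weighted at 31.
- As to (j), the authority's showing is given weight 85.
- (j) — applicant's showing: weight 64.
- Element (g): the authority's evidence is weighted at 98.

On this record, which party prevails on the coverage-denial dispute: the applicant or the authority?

— Issue I —
Stage I.1 (applicant, clear and convincing evidence, weight exceeds 80): (a) 85 > 80 — meets.
  The applicant carries Stage I.1; the authority now bears the burden.
Stage I.2 (authority, a more-likely-than-not showing, weight is at least 53): (b) net 86−34=52 < 53 — fails; (c) net 90−31=59 ≥ 53 — meets.
  Stage I.2 not carried; the authority fails its burden.
So the applicant prevails on this issue.
— Issue II —
At Stage II.1 the applicant must meet a more-likely-than-not showing (weight exceeds 53): on (d) the weight is 97 less the opposing 38 gives net 59, which does exceed 53, so (d) meets the standard; on (e) the weight is 54, > 53, so (e) meets the standard.
  The applicant carries Stage II.1; the authority now bears the burden.
At Stage II.2 the authority must meet clear and convincing evidence (weight is at least 78): on (f) the weight is 83 less the opposing 3 gives net 80, which does reach 78, so (f) meets the standard; on (g) the weight is 98 less the opposing 18 gives net 80, ≥ 78, so (g) meets the standard.
  Stage II.2 carried; the burden shifts to the applicant.
At Stage II.3 the applicant must meet a more-likely-than-not showing (weight exceeds 53): on (h) the weight is 51 less the opposing 5 gives net 46, which does not exceed 53, so (h) does not meet the standard.
  The applicant does not carry Stage II.3.
The analysis ends at Stage II.3; the authority prevails on this issue.
— Issue III —
Stage III.1 — burden on applicant; standard: a more-likely-than-not showing (weight is at least 49).
    (i): 58 − 6 = 52 ≥ 49 [met]
  All elements met. The burden passes to the authority.
Stage III.2 — burden on authority; standard: a production showing (weight is at least 21).
    (j): 85 − 64 = 21 ≥ 21 [met]
    (k): 61 − 37 = 24 ≥ 21 [met]
  Stage III.2 is satisfied; the authority continues to bear the burden.
Stage III.3 — burden on authority; standard: a more-likely-than-not showing (weight is at least 49).
    (l): 58 − 7 = 51 ≥ 49 [met]
  All elements met at the final stage.
All stages carried — the authority prevails on this issue.
Per-issue: Issue I → applicant; Issue II → authority; Issue III → authority. The applicant must prevail on a majority of issues; overall, the authority prevails.

authority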